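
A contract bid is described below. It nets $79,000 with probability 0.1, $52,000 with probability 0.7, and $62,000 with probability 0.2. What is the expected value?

EV = 0.1 × 79000 + 0.7 × 52000 + 0.2 × 62000 = 7900 + 36400 + 12400 = 56700

$56,700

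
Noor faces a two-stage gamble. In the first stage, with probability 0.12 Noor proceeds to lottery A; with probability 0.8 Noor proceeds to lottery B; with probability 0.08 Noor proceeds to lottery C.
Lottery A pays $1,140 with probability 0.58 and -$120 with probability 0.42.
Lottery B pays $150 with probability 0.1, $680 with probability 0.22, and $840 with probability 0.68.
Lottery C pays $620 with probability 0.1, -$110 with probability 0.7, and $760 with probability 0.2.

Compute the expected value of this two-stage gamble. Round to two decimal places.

EV(A) = 0.58 × 1140 + 0.42 × (-120) = 661.2 − 50.4 = 610.8
EV(B) = 0.1 × 150 + 0.22 × 680 + 0.68 × 840 = 15 + 149.6 + 571.2 = 735.8
EV(C) = 0.1 × 620 + 0.7 × (-110) + 0.2 × 760 = 62 − 77 + 152 = 137
Overall = 0.12 × 610.8 + 0.8 × 735.8 + 0.08 × 137 = 73.296 + 588.64 + 10.96 = 672.896

$672.90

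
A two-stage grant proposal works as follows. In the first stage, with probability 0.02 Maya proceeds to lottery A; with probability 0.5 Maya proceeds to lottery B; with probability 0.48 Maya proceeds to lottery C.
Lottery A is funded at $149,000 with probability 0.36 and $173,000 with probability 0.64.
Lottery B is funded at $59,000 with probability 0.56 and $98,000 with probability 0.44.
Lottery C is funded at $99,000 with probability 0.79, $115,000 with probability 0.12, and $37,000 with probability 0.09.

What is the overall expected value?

$87,130.40

EV(A) = 0.36 × 149000 + 0.64 × 173000 = 53640 + 110720 = 164360
EV(B) = 0.56 × 59000 + 0.44 × 98000 = 33040 + 43120 = 76160
EV(C) = 0.79 × 99000 + 0.12 × 115000 + 0.09 × 37000 = 78210 + 13800 + 3330 = 95340
Overall = 0.02 × 164360 + 0.5 × 76160 + 0.48 × 95340 = 3287.2 + 38080 + 45763.2 = 87130.4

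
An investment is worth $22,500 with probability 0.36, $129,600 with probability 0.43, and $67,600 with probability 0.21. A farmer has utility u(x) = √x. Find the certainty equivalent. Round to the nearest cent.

$69,379.56

E[u] = 0.36·√22500 + 0.43·√129600 + 0.21·√67600 = 0.36·150 + 0.43·360 + 0.21·260 = 263.4
CE = (263.4)² = 69379.56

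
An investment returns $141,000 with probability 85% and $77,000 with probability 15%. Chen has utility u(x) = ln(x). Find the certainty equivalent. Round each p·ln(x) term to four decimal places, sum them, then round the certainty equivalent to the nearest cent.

E[u] = 0.85·ln(141000) + 0.15·ln(77000) = 10.0780 + 1.6877 = 11.7657
CE = e^11.7657 ≈ 128759.29

$128,759.29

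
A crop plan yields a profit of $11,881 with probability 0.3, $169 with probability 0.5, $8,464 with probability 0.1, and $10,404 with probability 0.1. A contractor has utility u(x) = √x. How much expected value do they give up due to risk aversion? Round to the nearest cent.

$2,101.64

E[u] = 0.3·√11881 + 0.5·√169 + 0.1·√8464 + 0.1·√10404 = 0.3·109 + 0.5·13 + 0.1·92 + 0.1·102 = 58.6
CE = (58.6)² = 3433.96
Risk premium = EV − CE = 5535.6 − 3433.96 = 2101.64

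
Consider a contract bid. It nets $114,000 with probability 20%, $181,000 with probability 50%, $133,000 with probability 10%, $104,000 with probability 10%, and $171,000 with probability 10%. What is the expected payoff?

EV = 0.2 × 114000 + 0.5 × 181000 + 0.1 × 133000 + 0.1 × 104000 + 0.1 × 171000 = 22800 + 90500 + 13300 + 10400 + 17100 = 154100

$154,100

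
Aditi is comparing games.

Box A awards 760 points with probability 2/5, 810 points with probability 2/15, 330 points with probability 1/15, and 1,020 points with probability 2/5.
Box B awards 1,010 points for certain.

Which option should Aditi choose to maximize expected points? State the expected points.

Box B (1,010 points)

Box A = 2/5 × 760 + 2/15 × 810 + 1/15 × 330 + 2/5 × 1020 = 304 + 108 + 22 + 408 = 842
Box B: 1010 (certain)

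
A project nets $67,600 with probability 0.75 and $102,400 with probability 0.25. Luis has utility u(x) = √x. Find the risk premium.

$675

E[u] = 0.75·√67600 + 0.25·√102400 = 0.75·260 + 0.25·320 = 275
CE = (275)² = 75625
Risk premium = EV − CE = 76300 − 75625 = 675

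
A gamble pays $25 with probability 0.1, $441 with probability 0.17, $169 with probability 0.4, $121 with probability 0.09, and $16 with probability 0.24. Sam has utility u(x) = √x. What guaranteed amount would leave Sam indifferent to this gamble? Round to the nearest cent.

E[u] = 0.1·√25 + 0.17·√441 + 0.4·√169 + 0.09·√121 + 0.24·√16 = 0.1·5 + 0.17·21 + 0.4·13 + 0.09·11 + 0.24·4 = 11.22
CE = (11.22)² = 125.8884

$125.89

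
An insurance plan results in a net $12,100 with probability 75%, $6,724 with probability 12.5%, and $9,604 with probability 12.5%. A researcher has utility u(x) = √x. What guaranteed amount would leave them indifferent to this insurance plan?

E[u] = 0.75·√12100 + 0.125·√6724 + 0.125·√9604 = 0.75·110 + 0.125·82 + 0.125·98 = 105
CE = (105)² = 11025

$11,025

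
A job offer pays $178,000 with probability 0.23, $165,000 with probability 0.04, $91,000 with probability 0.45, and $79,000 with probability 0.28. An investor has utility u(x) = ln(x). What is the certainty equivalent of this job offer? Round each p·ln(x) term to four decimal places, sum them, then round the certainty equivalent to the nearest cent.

E[u] = 0.23·ln(178000) + 0.04·ln(165000) + 0.45·ln(91000) + 0.28·ln(79000) = 2.7806 + 0.4805 + 5.1384 + 3.1576 = 11.5571
CE = e^11.5571 ≈ 104516.48

$104,516.48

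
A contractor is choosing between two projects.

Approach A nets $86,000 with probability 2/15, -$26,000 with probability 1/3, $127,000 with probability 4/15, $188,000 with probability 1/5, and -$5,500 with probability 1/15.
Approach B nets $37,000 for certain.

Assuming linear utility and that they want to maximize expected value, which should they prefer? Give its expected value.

Approach A ($73,900)

Approach A = 2/15 × 86000 + 1/3 × (-26000) + 4/15 × 127000 + 1/5 × 188000 + 1/15 × (-5500) = 11466.6667 − 8666.6667 + 33866.6667 + 37600 − 366.6667 = 73900
Approach B: 37000 (certain)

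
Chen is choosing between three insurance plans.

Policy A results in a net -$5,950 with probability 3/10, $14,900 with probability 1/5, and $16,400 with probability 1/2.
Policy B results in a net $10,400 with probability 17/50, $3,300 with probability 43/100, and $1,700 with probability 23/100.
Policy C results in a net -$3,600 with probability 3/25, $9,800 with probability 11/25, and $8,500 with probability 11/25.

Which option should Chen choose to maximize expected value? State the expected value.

Policy A ($9,395)

Policy A = 3/10 × (-5950) + 1/5 × 14900 + 1/2 × 16400 = -1785 + 2980 + 8200 = 9395
Policy B = 17/50 × 10400 + 43/100 × 3300 + 23/100 × 1700 = 3536 + 1419 + 391 = 5346
Policy C = 3/25 × (-3600) + 11/25 × 9800 + 11/25 × 8500 = -432 + 4312 + 3740 = 7620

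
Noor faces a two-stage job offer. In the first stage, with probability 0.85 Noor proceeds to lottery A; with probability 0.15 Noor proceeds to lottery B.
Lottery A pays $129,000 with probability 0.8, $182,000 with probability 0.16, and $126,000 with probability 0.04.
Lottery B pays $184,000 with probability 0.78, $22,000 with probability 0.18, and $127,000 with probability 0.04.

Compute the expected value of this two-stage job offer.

$139,640

EV(A) = 0.8 × 129000 + 0.16 × 182000 + 0.04 × 126000 = 103200 + 29120 + 5040 = 137360
EV(B) = 0.78 × 184000 + 0.18 × 22000 + 0.04 × 127000 = 143520 + 3960 + 5080 = 152560
Overall = 0.85 × 137360 + 0.15 × 152560 = 116756 + 22884 = 139640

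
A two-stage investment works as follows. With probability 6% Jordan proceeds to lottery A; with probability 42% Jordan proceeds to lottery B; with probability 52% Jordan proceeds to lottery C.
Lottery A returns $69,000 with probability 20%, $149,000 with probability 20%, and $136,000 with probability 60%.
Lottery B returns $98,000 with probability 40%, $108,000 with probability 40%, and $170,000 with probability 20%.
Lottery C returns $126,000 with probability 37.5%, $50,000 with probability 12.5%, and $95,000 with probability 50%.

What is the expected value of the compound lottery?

$108,920

EV(A) = 0.2 × 69000 + 0.2 × 149000 + 0.6 × 136000 = 13800 + 29800 + 81600 = 125200
EV(B) = 0.4 × 98000 + 0.4 × 108000 + 0.2 × 170000 = 39200 + 43200 + 34000 = 116400
EV(C) = 0.375 × 126000 + 0.125 × 50000 + 0.5 × 95000 = 47250 + 6250 + 47500 = 101000
Overall = 0.06 × 125200 + 0.42 × 116400 + 0.52 × 101000 = 7512 + 48888 + 52520 = 108920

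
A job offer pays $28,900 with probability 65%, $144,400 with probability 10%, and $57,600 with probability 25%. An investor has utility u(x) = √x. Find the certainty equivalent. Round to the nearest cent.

$43,472.25

E[u] = 0.65·√28900 + 0.1·√144400 + 0.25·√57600 = 0.65·170 + 0.1·380 + 0.25·240 = 208.5
CE = (208.5)² = 43472.25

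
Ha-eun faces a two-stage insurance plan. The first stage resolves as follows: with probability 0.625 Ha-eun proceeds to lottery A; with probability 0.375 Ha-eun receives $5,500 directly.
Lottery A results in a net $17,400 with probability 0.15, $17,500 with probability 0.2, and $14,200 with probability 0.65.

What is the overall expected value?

EV(A) = 0.15 × 17400 + 0.2 × 17500 + 0.65 × 14200 = 2610 + 3500 + 9230 = 15340
Branch B: 5500 (certain)
Overall = 0.625 × 15340 + 0.375 × 5500 = 9587.5 + 2062.5 = 11650

$11,650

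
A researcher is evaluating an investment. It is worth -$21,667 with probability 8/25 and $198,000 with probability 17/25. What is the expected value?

$127,706.56

EV = 8/25 × (-21667) + 17/25 × 198000 = -6933.44 + 134640 = 127706.56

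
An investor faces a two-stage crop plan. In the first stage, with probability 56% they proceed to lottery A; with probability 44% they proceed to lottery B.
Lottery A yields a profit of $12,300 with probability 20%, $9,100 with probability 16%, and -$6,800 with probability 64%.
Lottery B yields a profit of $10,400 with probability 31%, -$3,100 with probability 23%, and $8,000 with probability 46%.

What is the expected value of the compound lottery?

EV(A) = 0.2 × 12300 + 0.16 × 9100 + 0.64 × (-6800) = 2460 + 1456 − 4352 = -436
EV(B) = 0.31 × 10400 + 0.23 × (-3100) + 0.46 × 8000 = 3224 − 713 + 3680 = 6191
Overall = 0.56 × (-436) + 0.44 × 6191 = -244.16 + 2724.04 = 2479.88

$2,479.88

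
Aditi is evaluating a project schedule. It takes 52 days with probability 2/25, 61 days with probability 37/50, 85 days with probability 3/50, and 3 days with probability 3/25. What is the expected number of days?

54.76 days

EV = 2/25 × 52 + 37/50 × 61 + 3/50 × 85 + 3/25 × 3 = 4.16 + 45.14 + 5.1 + 0.36 = 54.76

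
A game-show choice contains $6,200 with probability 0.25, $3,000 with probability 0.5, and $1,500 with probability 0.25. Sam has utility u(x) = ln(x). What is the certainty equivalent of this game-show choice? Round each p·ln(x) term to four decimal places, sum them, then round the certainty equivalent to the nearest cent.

$3,024.80

E[u] = 0.25·ln(6200) + 0.5·ln(3000) + 0.25·ln(1500) = 2.1831 + 4.0032 + 1.8283 = 8.0146
CE = e^8.0146 ≈ 3024.80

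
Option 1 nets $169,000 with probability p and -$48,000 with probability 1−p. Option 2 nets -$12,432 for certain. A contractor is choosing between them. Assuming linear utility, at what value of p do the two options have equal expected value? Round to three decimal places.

p·169000 + (1−p)·(-48000) = -12432
217000p − 48000 = -12432
p = (-12432 + 48000) / 217000

p = 0.164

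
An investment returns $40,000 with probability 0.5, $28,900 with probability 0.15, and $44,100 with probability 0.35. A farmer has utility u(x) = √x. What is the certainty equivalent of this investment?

E[u] = 0.5·√40000 + 0.15·√28900 + 0.35·√44100 = 0.5·200 + 0.15·170 + 0.35·210 = 199
CE = (199)² = 39601

$39,601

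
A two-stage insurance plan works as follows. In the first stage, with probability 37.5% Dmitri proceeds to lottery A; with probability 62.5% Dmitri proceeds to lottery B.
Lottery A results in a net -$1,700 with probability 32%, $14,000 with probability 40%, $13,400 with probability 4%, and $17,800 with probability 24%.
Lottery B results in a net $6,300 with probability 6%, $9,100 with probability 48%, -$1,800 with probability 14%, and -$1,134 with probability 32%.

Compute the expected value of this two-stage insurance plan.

$6,280.95

EV(A) = 0.32 × (-1700) + 0.4 × 14000 + 0.04 × 13400 + 0.24 × 17800 = -544 + 5600 + 536 + 4272 = 9864
EV(B) = 0.06 × 6300 + 0.48 × 9100 + 0.14 × (-1800) + 0.32 × (-1134) = 378 + 4368 − 252 − 362.88 = 4131.12
Overall = 0.375 × 9864 + 0.625 × 4131.12 = 3699 + 2581.95 = 6280.95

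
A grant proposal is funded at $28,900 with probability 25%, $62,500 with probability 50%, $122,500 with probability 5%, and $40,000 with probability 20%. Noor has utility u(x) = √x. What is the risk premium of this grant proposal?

$1,975

E[u] = 0.25·√28900 + 0.5·√62500 + 0.05·√122500 + 0.2·√40000 = 0.25·170 + 0.5·250 + 0.05·350 + 0.2·200 = 225
CE = (225)² = 50625
Risk premium = EV − CE = 52600 − 50625 = 1975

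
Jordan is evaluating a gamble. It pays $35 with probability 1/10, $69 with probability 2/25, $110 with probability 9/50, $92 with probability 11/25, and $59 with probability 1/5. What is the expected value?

EV = 1/10 × 35 + 2/25 × 69 + 9/50 × 110 + 11/25 × 92 + 1/5 × 59 = 3.5 + 5.52 + 19.8 + 40.48 + 11.8 = 81.1

$81.10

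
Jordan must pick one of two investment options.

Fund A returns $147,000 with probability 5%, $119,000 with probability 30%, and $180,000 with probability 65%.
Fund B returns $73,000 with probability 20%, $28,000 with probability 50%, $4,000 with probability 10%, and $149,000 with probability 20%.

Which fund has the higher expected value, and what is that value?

Fund A ($160,050)

Fund A = 0.05 × 147000 + 0.3 × 119000 + 0.65 × 180000 = 7350 + 35700 + 117000 = 160050
Fund B = 0.2 × 73000 + 0.5 × 28000 + 0.1 × 4000 + 0.2 × 149000 = 14600 + 14000 + 400 + 29800 = 58800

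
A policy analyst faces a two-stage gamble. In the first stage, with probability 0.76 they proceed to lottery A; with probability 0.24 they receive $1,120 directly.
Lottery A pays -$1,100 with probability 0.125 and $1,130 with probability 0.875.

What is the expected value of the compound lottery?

$915.75

EV(A) = 0.125 × (-1100) + 0.875 × 1130 = -137.5 + 988.75 = 851.25
Branch B: 1120 (certain)
Overall = 0.76 × 851.25 + 0.24 × 1120 = 646.95 + 268.8 = 915.75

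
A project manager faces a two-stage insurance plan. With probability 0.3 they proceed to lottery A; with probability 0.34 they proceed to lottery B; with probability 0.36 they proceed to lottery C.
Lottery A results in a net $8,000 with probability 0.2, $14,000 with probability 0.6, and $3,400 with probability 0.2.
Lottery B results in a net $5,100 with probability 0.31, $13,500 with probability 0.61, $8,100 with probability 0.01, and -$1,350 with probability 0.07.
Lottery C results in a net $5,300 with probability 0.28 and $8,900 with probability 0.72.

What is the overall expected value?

EV(A) = 0.2 × 8000 + 0.6 × 14000 + 0.2 × 3400 = 1600 + 8400 + 680 = 10680
EV(B) = 0.31 × 5100 + 0.61 × 13500 + 0.01 × 8100 + 0.07 × (-1350) = 1581 + 8235 + 81 − 94.5 = 9802.5
EV(C) = 0.28 × 5300 + 0.72 × 8900 = 1484 + 6408 = 7892
Overall = 0.3 × 10680 + 0.34 × 9802.5 + 0.36 × 7892 = 3204 + 3332.85 + 2841.12 = 9377.97

$9,377.97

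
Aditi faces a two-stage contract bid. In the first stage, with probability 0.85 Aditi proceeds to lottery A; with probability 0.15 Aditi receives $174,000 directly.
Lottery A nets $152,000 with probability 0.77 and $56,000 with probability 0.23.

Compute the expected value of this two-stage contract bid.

EV(A) = 0.77 × 152000 + 0.23 × 56000 = 117040 + 12880 = 129920
Branch B: 174000 (certain)
Overall = 0.85 × 129920 + 0.15 × 174000 = 110432 + 26100 = 136532

$136,532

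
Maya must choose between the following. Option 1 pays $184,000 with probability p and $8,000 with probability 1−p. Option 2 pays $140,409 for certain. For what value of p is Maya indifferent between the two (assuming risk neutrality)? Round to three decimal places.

p = 0.752

p·184000 + (1−p)·8000 = 140409
176000p + 8000 = 140409
p = (140409 − 8000) / 176000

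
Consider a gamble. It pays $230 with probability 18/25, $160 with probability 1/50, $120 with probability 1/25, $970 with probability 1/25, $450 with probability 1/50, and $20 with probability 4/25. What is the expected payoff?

$224.60

EV = 18/25 × 230 + 1/50 × 160 + 1/25 × 120 + 1/25 × 970 + 1/50 × 450 + 4/25 × 20 = 165.6 + 3.2 + 4.8 + 38.8 + 9 + 3.2 = 224.6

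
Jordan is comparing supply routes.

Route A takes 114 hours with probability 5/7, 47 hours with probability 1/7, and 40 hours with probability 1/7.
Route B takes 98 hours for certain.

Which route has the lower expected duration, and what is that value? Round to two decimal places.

Route A = 5/7 × 114 + 1/7 × 47 + 1/7 × 40 = 81.4286 + 6.7143 + 5.7143 = 93.8571
Route B: 98 (certain)

Route A (93.86 hours)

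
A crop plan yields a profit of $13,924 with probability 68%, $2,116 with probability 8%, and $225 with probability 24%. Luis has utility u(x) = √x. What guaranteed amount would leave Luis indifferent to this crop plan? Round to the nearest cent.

$7,659.75

E[u] = 0.68·√13924 + 0.08·√2116 + 0.24·√225 = 0.68·118 + 0.08·46 + 0.24·15 = 87.52
CE = (87.52)² = 7659.7504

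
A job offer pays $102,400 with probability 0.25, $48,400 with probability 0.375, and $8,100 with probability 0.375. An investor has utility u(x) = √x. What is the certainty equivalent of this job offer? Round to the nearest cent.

E[u] = 0.25·√102400 + 0.375·√48400 + 0.375·√8100 = 0.25·320 + 0.375·220 + 0.375·90 = 196.25
CE = (196.25)² = 38514.0625

$38,514.06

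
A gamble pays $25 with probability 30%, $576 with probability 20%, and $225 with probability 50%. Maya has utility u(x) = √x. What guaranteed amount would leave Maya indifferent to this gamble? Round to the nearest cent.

$190.44

E[u] = 0.3·√25 + 0.2·√576 + 0.5·√225 = 0.3·5 + 0.2·24 + 0.5·15 = 13.8
CE = (13.8)² = 190.44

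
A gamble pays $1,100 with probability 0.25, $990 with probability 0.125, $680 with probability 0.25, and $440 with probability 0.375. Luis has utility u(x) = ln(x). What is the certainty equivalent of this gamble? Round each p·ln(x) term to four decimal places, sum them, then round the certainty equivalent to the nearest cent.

$682.66

E[u] = 0.25·ln(1100) + 0.125·ln(990) + 0.25·ln(680) + 0.375·ln(440) = 1.7508 + 0.8622 + 1.6305 + 2.2825 = 6.5260
CE = e^6.5260 ≈ 682.66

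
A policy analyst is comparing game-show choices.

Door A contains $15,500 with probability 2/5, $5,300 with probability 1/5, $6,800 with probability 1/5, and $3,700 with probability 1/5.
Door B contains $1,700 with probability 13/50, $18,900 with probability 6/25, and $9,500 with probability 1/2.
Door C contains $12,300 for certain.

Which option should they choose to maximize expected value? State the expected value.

Door A = 2/5 × 15500 + 1/5 × 5300 + 1/5 × 6800 + 1/5 × 3700 = 6200 + 1060 + 1360 + 740 = 9360
Door B = 13/50 × 1700 + 6/25 × 18900 + 1/2 × 9500 = 442 + 4536 + 4750 = 9728
Door C: 12300 (certain)

Door C ($12,300)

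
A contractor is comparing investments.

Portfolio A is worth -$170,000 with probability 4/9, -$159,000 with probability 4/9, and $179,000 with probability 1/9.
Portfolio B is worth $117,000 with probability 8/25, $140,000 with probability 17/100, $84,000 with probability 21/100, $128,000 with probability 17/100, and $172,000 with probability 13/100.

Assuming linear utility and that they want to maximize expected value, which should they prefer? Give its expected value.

Portfolio A = 4/9 × (-170000) + 4/9 × (-159000) + 1/9 × 179000 = -75555.5556 − 70666.6667 + 19888.8889 = -126333.3333
Portfolio B = 8/25 × 117000 + 17/100 × 140000 + 21/100 × 84000 + 17/100 × 128000 + 13/100 × 172000 = 37440 + 23800 + 17640 + 21760 + 22360 = 123000

Portfolio B ($123,000)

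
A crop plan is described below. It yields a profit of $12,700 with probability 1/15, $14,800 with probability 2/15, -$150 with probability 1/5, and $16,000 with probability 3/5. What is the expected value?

$12,390

EV = 1/15 × 12700 + 2/15 × 14800 + 1/5 × (-150) + 3/5 × 16000 = 846.6667 + 1973.3333 − 30 + 9600 = 12390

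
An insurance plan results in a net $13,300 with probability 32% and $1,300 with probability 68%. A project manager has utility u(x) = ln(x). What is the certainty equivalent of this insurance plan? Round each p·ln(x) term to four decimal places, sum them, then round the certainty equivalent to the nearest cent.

E[u] = 0.32·ln(13300) + 0.68·ln(1300) = 3.0386 + 4.8757 = 7.9143
CE = e^7.9143 ≈ 2736.13

$2,736.13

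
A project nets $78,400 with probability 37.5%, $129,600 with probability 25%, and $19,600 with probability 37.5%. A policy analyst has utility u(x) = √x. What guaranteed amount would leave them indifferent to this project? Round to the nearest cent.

$61,256.25

E[u] = 0.375·√78400 + 0.25·√129600 + 0.375·√19600 = 0.375·280 + 0.25·360 + 0.375·140 = 247.5
CE = (247.5)² = 61256.25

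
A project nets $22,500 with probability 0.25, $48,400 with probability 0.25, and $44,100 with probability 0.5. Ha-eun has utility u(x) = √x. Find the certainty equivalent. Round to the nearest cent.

E[u] = 0.25·√22500 + 0.25·√48400 + 0.5·√44100 = 0.25·150 + 0.25·220 + 0.5·210 = 197.5
CE = (197.5)² = 39006.25

$39,006.25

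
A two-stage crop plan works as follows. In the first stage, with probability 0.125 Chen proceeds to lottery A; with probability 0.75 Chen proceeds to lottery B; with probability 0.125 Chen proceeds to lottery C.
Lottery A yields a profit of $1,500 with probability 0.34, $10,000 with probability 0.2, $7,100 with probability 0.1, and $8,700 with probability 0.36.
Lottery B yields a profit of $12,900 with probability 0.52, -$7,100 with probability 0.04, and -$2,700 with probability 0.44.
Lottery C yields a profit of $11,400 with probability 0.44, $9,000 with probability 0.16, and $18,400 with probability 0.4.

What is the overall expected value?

EV(A) = 0.34 × 1500 + 0.2 × 10000 + 0.1 × 7100 + 0.36 × 8700 = 510 + 2000 + 710 + 3132 = 6352
EV(B) = 0.52 × 12900 + 0.04 × (-7100) + 0.44 × (-2700) = 6708 − 284 − 1188 = 5236
EV(C) = 0.44 × 11400 + 0.16 × 9000 + 0.4 × 18400 = 5016 + 1440 + 7360 = 13816
Overall = 0.125 × 6352 + 0.75 × 5236 + 0.125 × 13816 = 794 + 3927 + 1727 = 6448

$6,448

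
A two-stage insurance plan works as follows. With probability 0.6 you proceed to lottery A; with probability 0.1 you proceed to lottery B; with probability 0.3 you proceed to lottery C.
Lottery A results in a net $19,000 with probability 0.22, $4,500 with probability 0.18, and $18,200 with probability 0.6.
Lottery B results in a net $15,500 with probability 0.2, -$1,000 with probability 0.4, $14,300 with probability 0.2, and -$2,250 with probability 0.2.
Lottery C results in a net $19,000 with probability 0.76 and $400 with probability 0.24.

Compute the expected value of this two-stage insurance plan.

EV(A) = 0.22 × 19000 + 0.18 × 4500 + 0.6 × 18200 = 4180 + 810 + 10920 = 15910
EV(B) = 0.2 × 15500 + 0.4 × (-1000) + 0.2 × 14300 + 0.2 × (-2250) = 3100 − 400 + 2860 − 450 = 5110
EV(C) = 0.76 × 19000 + 0.24 × 400 = 14440 + 96 = 14536
Overall = 0.6 × 15910 + 0.1 × 5110 + 0.3 × 14536 = 9546 + 511 + 4360.8 = 14417.8

$14,417.80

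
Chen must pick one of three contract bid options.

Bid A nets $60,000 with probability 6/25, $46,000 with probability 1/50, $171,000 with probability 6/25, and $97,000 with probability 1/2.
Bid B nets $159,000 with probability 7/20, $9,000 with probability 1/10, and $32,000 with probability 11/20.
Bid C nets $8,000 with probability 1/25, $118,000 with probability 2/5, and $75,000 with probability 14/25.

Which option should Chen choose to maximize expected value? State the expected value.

Bid A = 6/25 × 60000 + 1/50 × 46000 + 6/25 × 171000 + 1/2 × 97000 = 14400 + 920 + 41040 + 48500 = 104860
Bid B = 7/20 × 159000 + 1/10 × 9000 + 11/20 × 32000 = 55650 + 900 + 17600 = 74150
Bid C = 1/25 × 8000 + 2/5 × 118000 + 14/25 × 75000 = 320 + 47200 + 42000 = 89520

Bid A ($104,860)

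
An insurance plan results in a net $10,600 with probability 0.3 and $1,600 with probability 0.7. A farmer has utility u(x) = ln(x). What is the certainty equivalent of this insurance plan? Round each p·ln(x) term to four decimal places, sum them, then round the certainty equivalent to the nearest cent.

$2,821.43

E[u] = 0.3·ln(10600) + 0.7·ln(1600) = 2.7806 + 5.1644 = 7.9450
CE = e^7.9450 ≈ 2821.43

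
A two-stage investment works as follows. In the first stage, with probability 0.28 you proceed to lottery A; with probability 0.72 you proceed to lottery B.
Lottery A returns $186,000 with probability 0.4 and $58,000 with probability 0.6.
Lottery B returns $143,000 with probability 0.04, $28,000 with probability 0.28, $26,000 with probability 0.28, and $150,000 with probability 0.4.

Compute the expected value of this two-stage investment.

EV(A) = 0.4 × 186000 + 0.6 × 58000 = 74400 + 34800 = 109200
EV(B) = 0.04 × 143000 + 0.28 × 28000 + 0.28 × 26000 + 0.4 × 150000 = 5720 + 7840 + 7280 + 60000 = 80840
Overall = 0.28 × 109200 + 0.72 × 80840 = 30576 + 58204.8 = 88780.8

$88,780.80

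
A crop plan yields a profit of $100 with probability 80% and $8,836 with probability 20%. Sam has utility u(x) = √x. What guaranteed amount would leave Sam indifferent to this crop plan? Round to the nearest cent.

$718.24

E[u] = 0.8·√100 + 0.2·√8836 = 0.8·10 + 0.2·94 = 26.8
CE = (26.8)² = 718.24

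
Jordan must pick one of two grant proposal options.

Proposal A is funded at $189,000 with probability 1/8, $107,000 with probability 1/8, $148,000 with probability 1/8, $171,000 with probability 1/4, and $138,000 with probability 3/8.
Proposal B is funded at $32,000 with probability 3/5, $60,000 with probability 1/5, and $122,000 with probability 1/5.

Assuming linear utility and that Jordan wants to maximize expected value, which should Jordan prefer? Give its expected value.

Proposal A ($150,000)

Proposal A = 1/8 × 189000 + 1/8 × 107000 + 1/8 × 148000 + 1/4 × 171000 + 3/8 × 138000 = 23625 + 13375 + 18500 + 42750 + 51750 = 150000
Proposal B = 3/5 × 32000 + 1/5 × 60000 + 1/5 × 122000 = 19200 + 12000 + 24400 = 55600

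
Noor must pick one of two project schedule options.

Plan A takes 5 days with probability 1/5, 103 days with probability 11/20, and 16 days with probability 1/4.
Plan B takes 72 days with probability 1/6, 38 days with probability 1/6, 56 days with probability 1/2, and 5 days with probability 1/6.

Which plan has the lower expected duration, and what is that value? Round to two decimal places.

Plan B (47.17 days)

Plan A = 1/5 × 5 + 11/20 × 103 + 1/4 × 16 = 1 + 56.65 + 4 = 61.65
Plan B = 1/6 × 72 + 1/6 × 38 + 1/2 × 56 + 1/6 × 5 = 12 + 6.3333 + 28 + 0.8333 = 47.1667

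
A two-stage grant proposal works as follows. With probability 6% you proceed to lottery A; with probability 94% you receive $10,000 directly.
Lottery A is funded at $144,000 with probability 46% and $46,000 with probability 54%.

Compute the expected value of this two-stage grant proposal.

EV(A) = 0.46 × 144000 + 0.54 × 46000 = 66240 + 24840 = 91080
Branch B: 10000 (certain)
Overall = 0.06 × 91080 + 0.94 × 10000 = 5464.8 + 9400 = 14864.8

$14,864.80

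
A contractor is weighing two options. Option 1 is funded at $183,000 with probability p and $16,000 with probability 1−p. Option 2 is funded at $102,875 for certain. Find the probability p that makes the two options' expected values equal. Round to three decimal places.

p·183000 + (1−p)·16000 = 102875
167000p + 16000 = 102875
p = (102875 − 16000) / 167000

p = 0.520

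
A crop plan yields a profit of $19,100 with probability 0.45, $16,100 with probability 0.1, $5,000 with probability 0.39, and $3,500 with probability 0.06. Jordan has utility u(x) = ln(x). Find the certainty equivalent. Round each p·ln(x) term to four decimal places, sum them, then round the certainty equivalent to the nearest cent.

$10,054.75

E[u] = 0.45·ln(19100) + 0.1·ln(16100) + 0.39·ln(5000) + 0.06·ln(3500) = 4.4358 + 0.9687 + 3.3217 + 0.4896 = 9.2158
CE = e^9.2158 ≈ 10054.75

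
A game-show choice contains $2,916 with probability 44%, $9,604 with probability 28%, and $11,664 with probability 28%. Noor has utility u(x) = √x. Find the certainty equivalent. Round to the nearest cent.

$6,632.47

E[u] = 0.44·√2916 + 0.28·√9604 + 0.28·√11664 = 0.44·54 + 0.28·98 + 0.28·108 = 81.44
CE = (81.44)² = 6632.4736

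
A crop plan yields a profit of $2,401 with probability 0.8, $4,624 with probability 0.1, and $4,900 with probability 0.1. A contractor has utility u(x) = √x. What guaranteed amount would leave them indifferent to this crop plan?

E[u] = 0.8·√2401 + 0.1·√4624 + 0.1·√4900 = 0.8·49 + 0.1·68 + 0.1·70 = 53
CE = (53)² = 2809

$2,809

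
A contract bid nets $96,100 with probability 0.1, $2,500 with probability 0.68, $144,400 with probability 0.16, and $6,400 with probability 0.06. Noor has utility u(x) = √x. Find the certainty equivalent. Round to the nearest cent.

E[u] = 0.1·√96100 + 0.68·√2500 + 0.16·√144400 + 0.06·√6400 = 0.1·310 + 0.68·50 + 0.16·380 + 0.06·80 = 130.6
CE = (130.6)² = 17056.36

$17,056.36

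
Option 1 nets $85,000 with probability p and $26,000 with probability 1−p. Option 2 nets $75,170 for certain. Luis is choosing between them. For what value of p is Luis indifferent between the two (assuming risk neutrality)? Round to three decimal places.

p = 0.833

p·85000 + (1−p)·26000 = 75170
59000p + 26000 = 75170
p = (75170 − 26000) / 59000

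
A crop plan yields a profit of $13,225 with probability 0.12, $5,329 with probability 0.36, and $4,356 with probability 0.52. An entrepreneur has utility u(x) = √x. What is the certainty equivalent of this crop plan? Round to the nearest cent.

E[u] = 0.12·√13225 + 0.36·√5329 + 0.52·√4356 = 0.12·115 + 0.36·73 + 0.52·66 = 74.4
CE = (74.4)² = 5535.36

$5,535.36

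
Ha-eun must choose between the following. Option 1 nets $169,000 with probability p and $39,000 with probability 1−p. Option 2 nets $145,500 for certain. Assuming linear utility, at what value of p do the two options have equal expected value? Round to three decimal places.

p = 0.819

p·169000 + (1−p)·39000 = 145500
130000p + 39000 = 145500
p = (145500 − 39000) / 130000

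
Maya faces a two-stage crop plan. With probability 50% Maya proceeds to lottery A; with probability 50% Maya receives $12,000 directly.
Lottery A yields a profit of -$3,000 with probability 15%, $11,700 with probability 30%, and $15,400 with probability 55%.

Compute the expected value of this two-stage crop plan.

EV(A) = 0.15 × (-3000) + 0.3 × 11700 + 0.55 × 15400 = -450 + 3510 + 8470 = 11530
Branch B: 12000 (certain)
Overall = 0.5 × 11530 + 0.5 × 12000 = 5765 + 6000 = 11765

$11,765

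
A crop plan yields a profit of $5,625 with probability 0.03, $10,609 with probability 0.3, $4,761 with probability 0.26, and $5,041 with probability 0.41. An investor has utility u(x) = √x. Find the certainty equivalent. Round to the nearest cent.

E[u] = 0.03·√5625 + 0.3·√10609 + 0.26·√4761 + 0.41·√5041 = 0.03·75 + 0.3·103 + 0.26·69 + 0.41·71 = 80.2
CE = (80.2)² = 6432.04

$6,432.04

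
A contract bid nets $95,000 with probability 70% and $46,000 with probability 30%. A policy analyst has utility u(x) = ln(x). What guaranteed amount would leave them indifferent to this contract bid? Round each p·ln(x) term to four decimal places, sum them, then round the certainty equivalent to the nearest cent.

$76,420.02

E[u] = 0.7·ln(95000) + 0.3·ln(46000) = 8.0231 + 3.2209 = 11.2440
CE = e^11.2440 ≈ 76420.02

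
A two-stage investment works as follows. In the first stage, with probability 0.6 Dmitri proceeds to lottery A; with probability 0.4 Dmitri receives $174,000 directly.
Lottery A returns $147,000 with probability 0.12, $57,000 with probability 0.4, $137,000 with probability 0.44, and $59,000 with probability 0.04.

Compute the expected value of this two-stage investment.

EV(A) = 0.12 × 147000 + 0.4 × 57000 + 0.44 × 137000 + 0.04 × 59000 = 17640 + 22800 + 60280 + 2360 = 103080
Branch B: 174000 (certain)
Overall = 0.6 × 103080 + 0.4 × 174000 = 61848 + 69600 = 131448

$131,448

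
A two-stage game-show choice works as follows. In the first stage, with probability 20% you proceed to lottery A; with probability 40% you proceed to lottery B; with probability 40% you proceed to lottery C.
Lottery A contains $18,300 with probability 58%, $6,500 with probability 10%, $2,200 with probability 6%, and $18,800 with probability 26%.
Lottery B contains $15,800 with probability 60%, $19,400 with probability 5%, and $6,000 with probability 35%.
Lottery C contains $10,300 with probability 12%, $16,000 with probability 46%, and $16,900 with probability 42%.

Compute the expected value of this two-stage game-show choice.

EV(A) = 0.58 × 18300 + 0.1 × 6500 + 0.06 × 2200 + 0.26 × 18800 = 10614 + 650 + 132 + 4888 = 16284
EV(B) = 0.6 × 15800 + 0.05 × 19400 + 0.35 × 6000 = 9480 + 970 + 2100 = 12550
EV(C) = 0.12 × 10300 + 0.46 × 16000 + 0.42 × 16900 = 1236 + 7360 + 7098 = 15694
Overall = 0.2 × 16284 + 0.4 × 12550 + 0.4 × 15694 = 3256.8 + 5020 + 6277.6 = 14554.4

$14,554.40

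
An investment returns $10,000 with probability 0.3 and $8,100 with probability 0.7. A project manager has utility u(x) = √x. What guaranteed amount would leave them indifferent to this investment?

E[u] = 0.3·√10000 + 0.7·√8100 = 0.3·100 + 0.7·90 = 93
CE = (93)² = 8649

$8,649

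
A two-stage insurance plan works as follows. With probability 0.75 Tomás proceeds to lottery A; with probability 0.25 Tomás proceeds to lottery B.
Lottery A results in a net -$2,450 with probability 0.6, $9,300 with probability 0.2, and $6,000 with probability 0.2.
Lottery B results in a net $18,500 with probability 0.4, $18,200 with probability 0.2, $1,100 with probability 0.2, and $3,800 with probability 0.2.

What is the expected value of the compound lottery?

$4,197.50

EV(A) = 0.6 × (-2450) + 0.2 × 9300 + 0.2 × 6000 = -1470 + 1860 + 1200 = 1590
EV(B) = 0.4 × 18500 + 0.2 × 18200 + 0.2 × 1100 + 0.2 × 3800 = 7400 + 3640 + 220 + 760 = 12020
Overall = 0.75 × 1590 + 0.25 × 12020 = 1192.5 + 3005 = 4197.5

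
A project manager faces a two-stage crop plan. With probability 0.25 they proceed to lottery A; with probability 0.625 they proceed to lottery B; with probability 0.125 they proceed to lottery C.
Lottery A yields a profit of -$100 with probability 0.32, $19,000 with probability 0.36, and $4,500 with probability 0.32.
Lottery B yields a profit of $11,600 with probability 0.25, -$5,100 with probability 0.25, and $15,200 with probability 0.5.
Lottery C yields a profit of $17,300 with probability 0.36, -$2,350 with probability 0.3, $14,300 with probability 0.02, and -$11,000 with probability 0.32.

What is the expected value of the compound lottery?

EV(A) = 0.32 × (-100) + 0.36 × 19000 + 0.32 × 4500 = -32 + 6840 + 1440 = 8248
EV(B) = 0.25 × 11600 + 0.25 × (-5100) + 0.5 × 15200 = 2900 − 1275 + 7600 = 9225
EV(C) = 0.36 × 17300 + 0.3 × (-2350) + 0.02 × 14300 + 0.32 × (-11000) = 6228 − 705 + 286 − 3520 = 2289
Overall = 0.25 × 8248 + 0.625 × 9225 + 0.125 × 2289 = 2062 + 5765.625 + 286.125 = 8113.75

$8,113.75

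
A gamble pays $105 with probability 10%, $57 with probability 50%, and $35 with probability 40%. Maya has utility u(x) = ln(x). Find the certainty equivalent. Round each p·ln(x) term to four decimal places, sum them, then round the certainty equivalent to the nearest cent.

$49.85

E[u] = 0.1·ln(105) + 0.5·ln(57) + 0.4·ln(35) = 0.4654 + 2.0215 + 1.4221 = 3.9090
CE = e^3.9090 ≈ 49.85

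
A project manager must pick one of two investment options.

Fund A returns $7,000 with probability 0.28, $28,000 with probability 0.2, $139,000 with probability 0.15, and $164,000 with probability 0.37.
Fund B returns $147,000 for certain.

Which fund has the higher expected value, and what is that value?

Fund B ($147,000)

Fund A = 0.28 × 7000 + 0.2 × 28000 + 0.15 × 139000 + 0.37 × 164000 = 1960 + 5600 + 20850 + 60680 = 89090
Fund B: 147000 (certain)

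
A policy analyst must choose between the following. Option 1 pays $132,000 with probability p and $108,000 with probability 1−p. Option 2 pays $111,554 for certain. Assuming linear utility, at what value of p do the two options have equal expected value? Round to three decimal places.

p = 0.148

p·132000 + (1−p)·108000 = 111554
24000p + 108000 = 111554
p = (111554 − 108000) / 24000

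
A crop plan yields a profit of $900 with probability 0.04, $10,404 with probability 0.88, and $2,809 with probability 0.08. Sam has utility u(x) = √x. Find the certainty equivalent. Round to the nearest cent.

E[u] = 0.04·√900 + 0.88·√10404 + 0.08·√2809 = 0.04·30 + 0.88·102 + 0.08·53 = 95.2
CE = (95.2)² = 9063.04

$9,063.04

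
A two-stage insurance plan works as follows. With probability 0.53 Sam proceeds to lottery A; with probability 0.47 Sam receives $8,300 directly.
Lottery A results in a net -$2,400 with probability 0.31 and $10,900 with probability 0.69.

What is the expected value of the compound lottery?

EV(A) = 0.31 × (-2400) + 0.69 × 10900 = -744 + 7521 = 6777
Branch B: 8300 (certain)
Overall = 0.53 × 6777 + 0.47 × 8300 = 3591.81 + 3901 = 7492.81

$7,492.81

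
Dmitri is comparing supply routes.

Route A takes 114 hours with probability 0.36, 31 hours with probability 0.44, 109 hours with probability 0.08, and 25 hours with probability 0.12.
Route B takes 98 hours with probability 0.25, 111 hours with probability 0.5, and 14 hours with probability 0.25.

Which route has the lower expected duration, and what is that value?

Route A (66.4 hours)

Route A = 0.36 × 114 + 0.44 × 31 + 0.08 × 109 + 0.12 × 25 = 41.04 + 13.64 + 8.72 + 3 = 66.4
Route B = 0.25 × 98 + 0.5 × 111 + 0.25 × 14 = 24.5 + 55.5 + 3.5 = 83.5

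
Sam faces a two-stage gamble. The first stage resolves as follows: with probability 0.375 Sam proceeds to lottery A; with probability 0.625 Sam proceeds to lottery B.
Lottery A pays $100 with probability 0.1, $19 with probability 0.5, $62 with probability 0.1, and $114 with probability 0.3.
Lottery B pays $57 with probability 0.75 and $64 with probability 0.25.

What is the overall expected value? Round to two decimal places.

$59.18

EV(A) = 0.1 × 100 + 0.5 × 19 + 0.1 × 62 + 0.3 × 114 = 10 + 9.5 + 6.2 + 34.2 = 59.9
EV(B) = 0.75 × 57 + 0.25 × 64 = 42.75 + 16 = 58.75
Overall = 0.375 × 59.9 + 0.625 × 58.75 = 22.4625 + 36.71875 = 59.18125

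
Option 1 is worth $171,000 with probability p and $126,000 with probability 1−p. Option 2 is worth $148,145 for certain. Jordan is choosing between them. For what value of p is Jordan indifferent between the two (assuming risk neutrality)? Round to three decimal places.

p = 0.492

p·171000 + (1−p)·126000 = 148145
45000p + 126000 = 148145
p = (148145 − 126000) / 45000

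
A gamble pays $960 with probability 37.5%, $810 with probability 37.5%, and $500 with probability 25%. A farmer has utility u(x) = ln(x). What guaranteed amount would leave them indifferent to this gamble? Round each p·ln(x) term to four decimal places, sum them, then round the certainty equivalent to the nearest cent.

$765.25

E[u] = 0.375·ln(960) + 0.375·ln(810) + 0.25·ln(500) = 2.5751 + 2.5114 + 1.5537 = 6.6402
CE = e^6.6402 ≈ 765.25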